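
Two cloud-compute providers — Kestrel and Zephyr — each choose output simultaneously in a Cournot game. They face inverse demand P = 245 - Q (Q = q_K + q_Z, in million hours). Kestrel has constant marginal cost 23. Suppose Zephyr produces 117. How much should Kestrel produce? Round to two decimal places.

With the rival's output fixed at 117, Kestrel's profit is π_K = (245 - 117 - q_K)q_K - (23q_K) = (128 - q_K)q_K - (23q_K).
∂π_K/∂q_K = 105 - 2q_K = 0, so q_K = 105/2.

52.50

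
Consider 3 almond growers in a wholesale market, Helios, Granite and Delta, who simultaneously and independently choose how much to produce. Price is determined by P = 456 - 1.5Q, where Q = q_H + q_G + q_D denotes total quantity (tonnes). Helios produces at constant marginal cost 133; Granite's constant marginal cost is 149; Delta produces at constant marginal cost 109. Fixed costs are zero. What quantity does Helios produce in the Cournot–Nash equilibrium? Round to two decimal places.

Helios's profit: π_H = (456 - 1.5Q)q_H - (133q_H). Setting ∂π_H/∂q_H = 0: 323 - 3q_H - (3/2)(q_G + q_D) = 0.
Granite's first-order condition: 307 - 3q_G - (3/2)(q_H + q_D) = 0.
Delta's profit: π_D = (456 - 1.5Q)q_D - (109q_D). Setting ∂π_D/∂q_D = 0: 347 - 3q_D - (3/2)(q_H + q_G) = 0.
Adding the 3 conditions: 977 − 3Q − 3Q = 0, i.e. Q = 977/6.
Back-substituting: q_H = (323 − 977/4)/(3/2) = 105/2, q_G = (307 − 977/4)/(3/2) = 251/6, q_D = (347 − 977/4)/(3/2) = 137/2.

52.50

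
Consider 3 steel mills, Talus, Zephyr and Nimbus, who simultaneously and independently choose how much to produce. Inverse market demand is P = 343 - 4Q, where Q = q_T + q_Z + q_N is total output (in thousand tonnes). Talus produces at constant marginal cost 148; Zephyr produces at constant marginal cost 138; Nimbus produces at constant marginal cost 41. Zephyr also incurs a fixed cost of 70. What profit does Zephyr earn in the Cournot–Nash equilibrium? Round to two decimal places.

Talus's profit: π_T = (343 - 4Q)q_T - (148q_T). Setting ∂π_T/∂q_T = 0: 195 - 8q_T - 4(q_Z + q_N) = 0.
Zephyr's first-order condition: 205 - 8q_Z - 4(q_T + q_N) = 0.
Nimbus's profit: π_N = (343 - 4Q)q_N - (41q_N). Setting ∂π_N/∂q_N = 0: 302 - 8q_N - 4(q_T + q_Z) = 0.
Adding the 3 conditions: 702 − 8Q − 8Q = 0, i.e. Q = 351/8.
Back-substituting: q_T = (195 − 351/2)/4 = 39/8, q_Z = (205 − 351/2)/4 = 59/8, q_N = (302 − 351/2)/4 = 253/8.
Price P = 343 - 4·(351/8) = 335/2.
Zephyr's profit: (335/2 - 138)·(59/8) - 70 = 147.5625.

147.56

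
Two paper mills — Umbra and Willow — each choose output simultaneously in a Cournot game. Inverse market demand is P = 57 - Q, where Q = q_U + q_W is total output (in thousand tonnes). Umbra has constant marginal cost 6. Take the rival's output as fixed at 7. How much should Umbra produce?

22

With the rival's output fixed at 7, Umbra's profit is π_U = (57 - 7 - q_U)q_U - (6q_U) = (50 - q_U)q_U - (6q_U).
∂π_U/∂q_U = 44 - 2q_U = 0, so q_U = 22.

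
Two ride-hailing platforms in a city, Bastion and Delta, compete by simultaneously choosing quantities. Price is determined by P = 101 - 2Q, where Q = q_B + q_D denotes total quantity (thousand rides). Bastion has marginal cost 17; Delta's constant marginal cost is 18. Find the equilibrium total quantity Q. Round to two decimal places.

27.83

Bastion's profit: π_B = (101 - 2Q)q_B - (17q_B). Setting ∂π_B/∂q_B = 0: 84 - 4q_B - 2(q_D) = 0.
Delta's first-order condition: 83 - 4q_D - 2(q_B) = 0.
Rearranging gives the reaction functions q_B = (84 - 2q_D)/4 and q_D = (83 - 2q_B)/4.
Substituting one into the other gives q_B = 85/6 and q_D = 41/3.
Total output Q = 85/6 + 41/3 = 167/6.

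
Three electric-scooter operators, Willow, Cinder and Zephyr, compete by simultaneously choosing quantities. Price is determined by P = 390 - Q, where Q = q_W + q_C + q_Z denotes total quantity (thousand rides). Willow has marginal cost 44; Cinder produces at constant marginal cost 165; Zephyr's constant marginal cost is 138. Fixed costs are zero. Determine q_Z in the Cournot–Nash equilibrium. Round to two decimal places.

46.25

Willow's profit: π_W = (390 - Q)q_W - (44q_W). Setting ∂π_W/∂q_W = 0: 346 - 2q_W - (q_C + q_Z) = 0.
Cinder's profit: π_C = (390 - Q)q_C - (165q_C). Setting ∂π_C/∂q_C = 0: 225 - 2q_C - (q_W + q_Z) = 0.
Zephyr's profit: π_Z = (390 - Q)q_Z - (138q_Z). Setting ∂π_Z/∂q_Z = 0: 252 - 2q_Z - (q_W + q_C) = 0.
Adding the 3 conditions: 823 − 2Q − 2Q = 0, i.e. Q = 823/4.
Back-substituting: q_W = (346 − 823/4) = 561/4, q_C = (225 − 823/4) = 77/4, q_Z = (252 − 823/4) = 185/4.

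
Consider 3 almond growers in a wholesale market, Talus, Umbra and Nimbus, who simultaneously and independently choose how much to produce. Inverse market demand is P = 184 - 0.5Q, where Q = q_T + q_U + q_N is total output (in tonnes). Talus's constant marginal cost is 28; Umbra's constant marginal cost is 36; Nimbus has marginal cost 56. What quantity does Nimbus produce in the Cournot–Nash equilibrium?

Talus's profit: π_T = (184 - 0.5Q)q_T - (28q_T). Setting ∂π_T/∂q_T = 0: 156 - q_T - (1/2)(q_U + q_N) = 0.
Umbra's first-order condition: 148 - q_U - (1/2)(q_T + q_N) = 0.
Nimbus's profit: π_N = (184 - 0.5Q)q_N - (56q_N). Setting ∂π_N/∂q_N = 0: 128 - q_N - (1/2)(q_T + q_U) = 0.
Adding the 3 conditions: 432 − Q − Q = 0, i.e. Q = 216.
Back-substituting: q_T = (156 − 108)/(1/2) = 96, q_U = (148 − 108)/(1/2) = 80, q_N = (128 − 108)/(1/2) = 40.

40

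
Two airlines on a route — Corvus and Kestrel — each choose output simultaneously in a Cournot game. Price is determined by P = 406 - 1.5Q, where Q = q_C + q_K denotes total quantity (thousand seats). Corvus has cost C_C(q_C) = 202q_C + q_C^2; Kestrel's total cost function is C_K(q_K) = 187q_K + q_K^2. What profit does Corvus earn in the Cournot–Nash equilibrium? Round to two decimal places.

2309.73

Corvus's profit: π_C = (406 - 1.5Q)q_C - (202q_C + q_C²). Setting ∂π_C/∂q_C = 0: 204 - 5q_C - (3/2)(q_K) = 0.
Kestrel's profit: π_K = (406 - 1.5Q)q_K - (187q_K + q_K²). Setting ∂π_K/∂q_K = 0: 219 - 5q_K - (3/2)(q_C) = 0.
Best responses: q_C = (204 - (3/2)q_K)/5, q_K = (219 - (3/2)q_C)/5.
Solving the pair: q_C = 30.3956, q_K = 34.6813.
Price P = 406 - (3/2)·(846/13) = 308.3846.
Corvus's profit: 308.3846·30.3956 - 202·30.3956 - 30.3956² = 2309.7319.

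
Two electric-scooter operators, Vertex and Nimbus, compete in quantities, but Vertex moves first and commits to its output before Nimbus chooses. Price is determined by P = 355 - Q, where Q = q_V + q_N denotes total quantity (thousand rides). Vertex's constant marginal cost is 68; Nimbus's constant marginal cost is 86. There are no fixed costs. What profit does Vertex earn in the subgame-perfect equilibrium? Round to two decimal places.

Solve by backward induction. Given q_V, the follower Nimbus maximises π_N = (355 - q_V - q_N)q_N - 86q_N.
∂π_N/∂q_N = 269 - q_V - 2q_N = 0 gives the reaction function q_N = (269 - q_V)/2.
Vertex substitutes q_N(q_V) into its own profit: π_V = q_V(355 - q_V - (269 - q_V)/2) - 68q_V = (441/2 - (1/2)q_V)q_V - 68q_V.
The leader's first-order condition 305/2 - q_V = 0 yields q_V = 305/2.
Then q_N = (269 - 305/2)/2 = 233/4.
Price P = 355 - 843/4 = 577/4.
Vertex's profit: (577/4 - 68)·(305/2) = 11628.1250.

11628.13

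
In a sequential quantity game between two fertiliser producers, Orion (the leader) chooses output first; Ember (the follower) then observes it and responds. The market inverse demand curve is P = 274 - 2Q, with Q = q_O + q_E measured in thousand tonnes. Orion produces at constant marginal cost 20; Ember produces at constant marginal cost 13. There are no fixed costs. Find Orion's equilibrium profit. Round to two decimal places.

3813.06

Solve by backward induction. Given q_O, the follower Ember maximises π_E = (274 - 2q_O - 2q_E)q_E - 13q_E.
Follower FOC: 261 - 2q_O - 4q_E = 0, so q_E(q_O) = (261 - 2q_O)/4.
The leader anticipates this reaction. Substituting into P = 274 - 2Q gives P = 287/2 - q_O, so π_O = (287/2 - q_O)q_O - 20q_O.
The leader's first-order condition 247/2 - 2q_O = 0 yields q_O = 247/4.
Then q_E = (261 - 2·(247/4))/4 = 275/8.
Price P = 274 - 2·(769/8) = 327/4.
Orion's profit: (327/4 - 20)·(247/4) = 3813.0625.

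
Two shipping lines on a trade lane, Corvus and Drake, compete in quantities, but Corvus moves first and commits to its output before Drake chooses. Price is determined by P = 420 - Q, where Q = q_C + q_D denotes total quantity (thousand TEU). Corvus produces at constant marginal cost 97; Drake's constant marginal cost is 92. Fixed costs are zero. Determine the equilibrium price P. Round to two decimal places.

The follower Drake best-responds to any q_C: π_D = (420 - Q)q_D - 92q_D.
Follower FOC: 328 - q_C - 2q_D = 0, so q_D(q_C) = (328 - q_C)/2.
The leader anticipates this reaction. Substituting into P = 420 - Q gives P = 256 - (1/2)q_C, so π_C = (256 - (1/2)q_C)q_C - 97q_C.
Leader FOC: 159 - q_C = 0, so q_C = 159.
Then q_D = (328 - 159)/2 = 169/2.
Total output Q = 487/2, so price P = 420 - 487/2 = 353/2.

176.50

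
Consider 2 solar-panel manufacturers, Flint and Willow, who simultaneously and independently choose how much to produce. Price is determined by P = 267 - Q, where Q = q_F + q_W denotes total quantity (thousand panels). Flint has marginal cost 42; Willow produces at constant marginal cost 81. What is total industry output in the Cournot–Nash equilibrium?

137

Flint's profit: π_F = (267 - Q)q_F - (42q_F). Setting ∂π_F/∂q_F = 0: 225 - 2q_F - (q_W) = 0.
Willow's first-order condition: 186 - 2q_W - (q_F) = 0.
Best responses: q_F = (225 - q_W)/2, q_W = (186 - q_F)/2.
Solving the pair: q_F = 88, q_W = 49.
Total output Q = 88 + 49 = 137.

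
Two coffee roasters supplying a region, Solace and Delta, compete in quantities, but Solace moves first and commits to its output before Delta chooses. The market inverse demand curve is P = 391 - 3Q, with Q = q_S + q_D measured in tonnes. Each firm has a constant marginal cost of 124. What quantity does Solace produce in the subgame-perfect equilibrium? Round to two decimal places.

44.50

Solve by backward induction. Given q_S, the follower Delta maximises π_D = (391 - 3q_S - 3q_D)q_D - 124q_D.
Setting the follower's marginal profit to zero, 267 - 3q_S - 6q_D = 0, i.e. q_D = (267 - 3q_S)/6.
The leader anticipates this reaction. Substituting into P = 391 - 3Q gives P = 515/2 - (3/2)q_S, so π_S = (515/2 - (3/2)q_S)q_S - 124q_S.
Leader FOC: 267/2 - 3q_S = 0, so q_S = 89/2.
Then q_D = (267 - 3·(89/2))/6 = 89/4.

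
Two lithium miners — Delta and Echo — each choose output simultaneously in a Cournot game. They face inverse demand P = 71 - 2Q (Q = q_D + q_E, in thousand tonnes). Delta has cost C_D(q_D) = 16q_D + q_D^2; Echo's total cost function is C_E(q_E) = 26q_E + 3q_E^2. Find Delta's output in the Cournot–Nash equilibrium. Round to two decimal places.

Delta's profit: π_D = (71 - 2Q)q_D - (16q_D + q_D²). Setting ∂π_D/∂q_D = 0: 55 - 6q_D - 2(q_E) = 0.
Echo's first-order condition: 45 - 10q_E - 2(q_D) = 0.
Best responses: q_D = (55 - 2q_E)/6, q_E = (45 - 2q_D)/10.
Solving the pair: q_D = 115/14, q_E = 20/7.

8.21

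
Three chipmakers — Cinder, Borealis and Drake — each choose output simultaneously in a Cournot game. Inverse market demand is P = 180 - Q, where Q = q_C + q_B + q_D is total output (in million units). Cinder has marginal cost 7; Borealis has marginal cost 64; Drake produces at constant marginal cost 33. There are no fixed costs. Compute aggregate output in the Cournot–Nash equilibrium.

109

Cinder's profit: π_C = (180 - Q)q_C - (7q_C). Setting ∂π_C/∂q_C = 0: 173 - 2q_C - (q_B + q_D) = 0.
Borealis's profit: π_B = (180 - Q)q_B - (64q_B). Setting ∂π_B/∂q_B = 0: 116 - 2q_B - (q_C + q_D) = 0.
Drake's profit: π_D = (180 - Q)q_D - (33q_D). Setting ∂π_D/∂q_D = 0: 147 - 2q_D - (q_C + q_B) = 0.
Adding the 3 first-order conditions: 436 − 4Q = 0, so Q = 109.
Back-substituting: q_C = (173 − 109) = 64, q_B = (116 − 109) = 7, q_D = (147 − 109) = 38.
Total output Q = 64 + 7 + 38 = 109.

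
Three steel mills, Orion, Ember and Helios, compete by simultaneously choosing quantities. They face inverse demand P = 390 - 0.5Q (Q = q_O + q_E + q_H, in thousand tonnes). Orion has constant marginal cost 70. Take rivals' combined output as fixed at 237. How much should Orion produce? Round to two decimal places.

201.50

With rivals' combined output fixed at 237, Orion's profit is π_O = (390 - (1/2)·237 - (1/2)q_O)q_O - (70q_O) = (543/2 - (1/2)q_O)q_O - (70q_O).
∂π_O/∂q_O = 403/2 - q_O = 0, so q_O = 403/2.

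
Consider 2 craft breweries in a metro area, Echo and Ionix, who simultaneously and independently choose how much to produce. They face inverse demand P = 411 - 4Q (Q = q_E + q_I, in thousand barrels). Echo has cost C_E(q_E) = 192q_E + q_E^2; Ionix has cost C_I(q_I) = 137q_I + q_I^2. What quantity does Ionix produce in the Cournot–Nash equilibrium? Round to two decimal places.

Echo's profit: π_E = (411 - 4Q)q_E - (192q_E + q_E²). Setting ∂π_E/∂q_E = 0: 219 - 10q_E - 4(q_I) = 0.
Ionix's first-order condition: 274 - 10q_I - 4(q_E) = 0.
Rearranging gives the reaction functions q_E = (219 - 4q_I)/10 and q_I = (274 - 4q_E)/10.
Solving the pair: q_E = 547/42, q_I = 466/21.

22.19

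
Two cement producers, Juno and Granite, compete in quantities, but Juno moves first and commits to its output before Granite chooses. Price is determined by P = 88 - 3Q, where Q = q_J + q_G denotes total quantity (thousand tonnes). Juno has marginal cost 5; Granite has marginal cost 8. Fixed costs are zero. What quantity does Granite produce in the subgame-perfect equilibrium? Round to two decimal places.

6.17

The follower Granite best-responds to any q_J: π_G = (88 - 3Q)q_G - 8q_G.
Follower FOC: 80 - 3q_J - 6q_G = 0, so q_G(q_J) = (80 - 3q_J)/6.
The leader anticipates this reaction. Substituting into P = 88 - 3Q gives P = 48 - (3/2)q_J, so π_J = (48 - (3/2)q_J)q_J - 5q_J.
Leader FOC: 43 - 3q_J = 0, so q_J = 43/3.
Then q_G = (80 - 3·(43/3))/6 = 37/6.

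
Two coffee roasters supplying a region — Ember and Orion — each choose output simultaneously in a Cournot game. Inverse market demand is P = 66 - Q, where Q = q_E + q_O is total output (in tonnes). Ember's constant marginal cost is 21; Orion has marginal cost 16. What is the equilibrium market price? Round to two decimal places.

Ember's profit: π_E = (66 - Q)q_E - (21q_E). Setting ∂π_E/∂q_E = 0: 45 - 2q_E - (q_O) = 0.
Orion's first-order condition: 50 - 2q_O - (q_E) = 0.
Best responses: q_E = (45 - q_O)/2, q_O = (50 - q_E)/2.
Substituting one into the other gives q_E = 40/3 and q_O = 55/3.
Total output Q = 95/3, so price P = 66 - 95/3 = 103/3.

34.33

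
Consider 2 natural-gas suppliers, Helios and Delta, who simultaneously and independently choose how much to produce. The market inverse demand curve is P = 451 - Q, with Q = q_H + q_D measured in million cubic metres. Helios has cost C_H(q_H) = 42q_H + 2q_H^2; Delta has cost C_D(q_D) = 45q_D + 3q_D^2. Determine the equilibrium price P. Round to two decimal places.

Helios's profit: π_H = (451 - Q)q_H - (42q_H + 2q_H²). Setting ∂π_H/∂q_H = 0: 409 - 6q_H - (q_D) = 0.
Delta's first-order condition: 406 - 8q_D - (q_H) = 0.
Best responses: q_H = (409 - q_D)/6, q_D = (406 - q_H)/8.
Substituting one into the other gives q_H = 60.9787 and q_D = 43.1277.
Total output Q = 104.1064, so price P = 451 - 104.1064 = 346.8936.

346.89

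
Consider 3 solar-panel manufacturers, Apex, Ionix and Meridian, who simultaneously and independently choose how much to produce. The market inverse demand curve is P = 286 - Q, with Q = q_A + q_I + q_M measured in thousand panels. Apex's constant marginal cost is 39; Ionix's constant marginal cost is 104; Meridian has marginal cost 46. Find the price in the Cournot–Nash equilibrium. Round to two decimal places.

Apex's profit: π_A = (286 - Q)q_A - (39q_A). Setting ∂π_A/∂q_A = 0: 247 - 2q_A - (q_I + q_M) = 0.
Ionix's profit: π_I = (286 - Q)q_I - (104q_I). Setting ∂π_I/∂q_I = 0: 182 - 2q_I - (q_A + q_M) = 0.
Meridian's profit: π_M = (286 - Q)q_M - (46q_M). Setting ∂π_M/∂q_M = 0: 240 - 2q_M - (q_A + q_I) = 0.
Summing all 3 equations gives 669 − 4Q = 0, hence Q = 669/4.
Back-substituting: q_A = (247 − 669/4) = 319/4, q_I = (182 − 669/4) = 59/4, q_M = (240 − 669/4) = 291/4.
Total output Q = 669/4, so price P = 286 - 669/4 = 475/4.

118.75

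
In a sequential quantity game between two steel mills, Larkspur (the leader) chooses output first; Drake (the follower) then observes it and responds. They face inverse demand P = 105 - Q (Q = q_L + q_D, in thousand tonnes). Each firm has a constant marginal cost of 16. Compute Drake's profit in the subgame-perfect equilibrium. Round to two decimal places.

The follower Drake best-responds to any q_L: π_D = (105 - Q)q_D - 16q_D.
Follower FOC: 89 - q_L - 2q_D = 0, so q_D(q_L) = (89 - q_L)/2.
The leader anticipates this reaction. Substituting into P = 105 - Q gives P = 121/2 - (1/2)q_L, so π_L = (121/2 - (1/2)q_L)q_L - 16q_L.
Maximising: ∂π_L/∂q_L = 89/2 - q_L = 0, giving q_L = 89/2.
Then q_D = (89 - 89/2)/2 = 89/4.
Price P = 105 - 267/4 = 153/4.
Drake's profit: (153/4 - 16)·(89/4) = 495.0625.

495.06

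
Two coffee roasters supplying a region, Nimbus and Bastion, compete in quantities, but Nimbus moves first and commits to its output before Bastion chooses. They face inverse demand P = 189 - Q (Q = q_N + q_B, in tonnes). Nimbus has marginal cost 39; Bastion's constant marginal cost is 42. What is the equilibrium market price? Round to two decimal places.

77.25

Solve by backward induction. Given q_N, the follower Bastion maximises π_B = (189 - q_N - q_B)q_B - 42q_B.
Setting the follower's marginal profit to zero, 147 - q_N - 2q_B = 0, i.e. q_B = (147 - q_N)/2.
Nimbus substitutes q_B(q_N) into its own profit: π_N = q_N(189 - q_N - (147 - q_N)/2) - 39q_N = (231/2 - (1/2)q_N)q_N - 39q_N.
The leader's first-order condition 153/2 - q_N = 0 yields q_N = 153/2.
Then q_B = (147 - 153/2)/2 = 141/4.
Total output Q = 447/4, so price P = 189 - 447/4 = 309/4.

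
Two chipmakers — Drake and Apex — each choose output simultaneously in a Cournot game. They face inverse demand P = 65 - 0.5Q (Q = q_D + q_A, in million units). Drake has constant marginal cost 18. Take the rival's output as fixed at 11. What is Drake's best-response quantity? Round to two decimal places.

With the rival's output fixed at 11, Drake's profit is π_D = (65 - (1/2)·11 - (1/2)q_D)q_D - (18q_D) = (119/2 - (1/2)q_D)q_D - (18q_D).
∂π_D/∂q_D = 83/2 - q_D = 0, so q_D = 83/2.

41.50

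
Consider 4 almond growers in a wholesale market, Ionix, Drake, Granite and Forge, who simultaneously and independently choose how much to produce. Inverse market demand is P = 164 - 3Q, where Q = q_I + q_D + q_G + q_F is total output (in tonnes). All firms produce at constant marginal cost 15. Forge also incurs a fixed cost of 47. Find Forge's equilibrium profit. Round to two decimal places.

Each firm earns π_i = (164 - 3Q)q_i - 15q_i.
First-order condition (treating rivals' output as given): 149 - 6q_i - 3·Σ_{j≠i} q_j = 0.
By symmetry each firm produces the same amount; substituting Σ_{j≠i} q_j = 3q_i yields q_i = 149/15.
Price P = 164 - 3·(596/15) = 224/5.
Forge's profit: (224/5 - 15)·(149/15) - 47 = 249.0133.

249.01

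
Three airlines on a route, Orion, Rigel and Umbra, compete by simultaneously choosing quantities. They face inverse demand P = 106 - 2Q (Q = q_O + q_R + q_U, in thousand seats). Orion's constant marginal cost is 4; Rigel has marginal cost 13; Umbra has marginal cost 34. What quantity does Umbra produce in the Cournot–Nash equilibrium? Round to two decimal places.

2.63

Orion's profit: π_O = (106 - 2Q)q_O - (4q_O). Setting ∂π_O/∂q_O = 0: 102 - 4q_O - 2(q_R + q_U) = 0.
Rigel's profit: π_R = (106 - 2Q)q_R - (13q_R). Setting ∂π_R/∂q_R = 0: 93 - 4q_R - 2(q_O + q_U) = 0.
Umbra's first-order condition: 72 - 4q_U - 2(q_O + q_R) = 0.
Summing all 3 equations gives 267 − 8Q = 0, hence Q = 267/8.
Back-substituting: q_O = (102 − 267/4)/2 = 141/8, q_R = (93 − 267/4)/2 = 105/8, q_U = (72 − 267/4)/2 = 21/8.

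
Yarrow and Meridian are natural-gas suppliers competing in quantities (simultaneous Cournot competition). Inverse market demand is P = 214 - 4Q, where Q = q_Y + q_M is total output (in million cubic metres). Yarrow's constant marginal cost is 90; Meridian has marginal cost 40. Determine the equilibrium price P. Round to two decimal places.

114.67

Yarrow's profit: π_Y = (214 - 4Q)q_Y - (90q_Y). Setting ∂π_Y/∂q_Y = 0: 124 - 8q_Y - 4(q_M) = 0.
Meridian's first-order condition: 174 - 8q_M - 4(q_Y) = 0.
Best responses: q_Y = (124 - 4q_M)/8, q_M = (174 - 4q_Y)/8.
Solving the pair: q_Y = 37/6, q_M = 56/3.
Total output Q = 149/6, so price P = 214 - 4·(149/6) = 344/3.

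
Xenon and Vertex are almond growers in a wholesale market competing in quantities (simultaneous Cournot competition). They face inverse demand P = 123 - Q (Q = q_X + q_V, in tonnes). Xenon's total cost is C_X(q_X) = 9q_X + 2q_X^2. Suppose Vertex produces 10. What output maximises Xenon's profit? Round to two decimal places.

With the rival's output fixed at 10, Xenon's profit is π_X = (123 - 10 - q_X)q_X - (9q_X + 2q_X²) = (113 - q_X)q_X - (9q_X + 2q_X²).
∂π_X/∂q_X = 104 - 6q_X = 0, so q_X = 52/3.

17.33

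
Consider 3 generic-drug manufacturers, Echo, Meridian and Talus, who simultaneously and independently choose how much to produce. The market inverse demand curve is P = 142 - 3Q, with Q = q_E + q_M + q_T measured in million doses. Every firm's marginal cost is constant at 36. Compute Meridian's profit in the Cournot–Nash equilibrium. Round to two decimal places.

Each firm earns π_i = (142 - 3Q)q_i - 36q_i.
Setting ∂π_i/∂q_i = 0 with rivals' quantities fixed: 106 - 6q_i - 3·Σ_{j≠i} q_j = 0.
By symmetry each firm produces the same amount; substituting Σ_{j≠i} q_j = 2q_i yields q_i = 106/12 = 53/6.
Price P = 142 - 3·(53/2) = 125/2.
Meridian's profit: (125/2 - 36)·(53/6) = 234.0833.

234.08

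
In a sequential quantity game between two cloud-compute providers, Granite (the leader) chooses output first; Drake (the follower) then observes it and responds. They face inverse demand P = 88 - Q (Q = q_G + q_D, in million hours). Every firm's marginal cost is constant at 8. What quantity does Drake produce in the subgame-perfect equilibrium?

The follower Drake best-responds to any q_G: π_D = (88 - Q)q_D - 8q_D.
Setting the follower's marginal profit to zero, 80 - q_G - 2q_D = 0, i.e. q_D = (80 - q_G)/2.
Granite substitutes q_D(q_G) into its own profit: π_G = q_G(88 - q_G - (80 - q_G)/2) - 8q_G = (48 - (1/2)q_G)q_G - 8q_G.
Leader FOC: 40 - q_G = 0, so q_G = 40.
Then q_D = (80 - 40)/2 = 20.

20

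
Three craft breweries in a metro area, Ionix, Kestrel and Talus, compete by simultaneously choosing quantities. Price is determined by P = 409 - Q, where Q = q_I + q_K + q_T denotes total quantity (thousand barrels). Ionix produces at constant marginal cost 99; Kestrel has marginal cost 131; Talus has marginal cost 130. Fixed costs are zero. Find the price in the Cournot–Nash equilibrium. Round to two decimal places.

Ionix's profit: π_I = (409 - Q)q_I - (99q_I). Setting ∂π_I/∂q_I = 0: 310 - 2q_I - (q_K + q_T) = 0.
Kestrel's profit: π_K = (409 - Q)q_K - (131q_K). Setting ∂π_K/∂q_K = 0: 278 - 2q_K - (q_I + q_T) = 0.
Talus's first-order condition: 279 - 2q_T - (q_I + q_K) = 0.
Adding the 3 conditions: 867 − 2Q − 2Q = 0, i.e. Q = 867/4.
Back-substituting: q_I = (310 − 867/4) = 373/4, q_K = (278 − 867/4) = 245/4, q_T = (279 − 867/4) = 249/4.
Total output Q = 867/4, so price P = 409 - 867/4 = 769/4.

192.25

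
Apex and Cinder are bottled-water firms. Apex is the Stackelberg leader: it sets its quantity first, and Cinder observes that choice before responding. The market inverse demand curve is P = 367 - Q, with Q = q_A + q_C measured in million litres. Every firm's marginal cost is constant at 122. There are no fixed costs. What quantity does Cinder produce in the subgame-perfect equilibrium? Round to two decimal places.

Solve by backward induction. Given q_A, the follower Cinder maximises π_C = (367 - q_A - q_C)q_C - 122q_C.
Setting the follower's marginal profit to zero, 245 - q_A - 2q_C = 0, i.e. q_C = (245 - q_A)/2.
Apex substitutes q_C(q_A) into its own profit: π_A = q_A(367 - q_A - (245 - q_A)/2) - 122q_A = (489/2 - (1/2)q_A)q_A - 122q_A.
The leader's first-order condition 245/2 - q_A = 0 yields q_A = 245/2.
Then q_C = (245 - 245/2)/2 = 245/4.

61.25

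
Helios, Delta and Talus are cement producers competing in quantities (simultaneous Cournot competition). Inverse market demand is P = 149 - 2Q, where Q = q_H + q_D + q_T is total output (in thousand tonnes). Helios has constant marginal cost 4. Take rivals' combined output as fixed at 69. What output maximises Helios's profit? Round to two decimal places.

1.75

With rivals' combined output fixed at 69, Helios's profit is π_H = (149 - 2·69 - 2q_H)q_H - (4q_H) = (11 - 2q_H)q_H - (4q_H).
∂π_H/∂q_H = 7 - 4q_H = 0, so q_H = 7/4.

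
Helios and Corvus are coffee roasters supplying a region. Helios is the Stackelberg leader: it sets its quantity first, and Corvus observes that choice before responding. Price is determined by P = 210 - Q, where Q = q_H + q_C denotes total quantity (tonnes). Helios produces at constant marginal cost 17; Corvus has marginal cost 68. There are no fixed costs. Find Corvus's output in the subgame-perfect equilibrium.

10

The follower Corvus best-responds to any q_H: π_C = (210 - Q)q_C - 68q_C.
∂π_C/∂q_C = 142 - q_H - 2q_C = 0 gives the reaction function q_C = (142 - q_H)/2.
Helios substitutes q_C(q_H) into its own profit: π_H = q_H(210 - q_H - (142 - q_H)/2) - 17q_H = (139 - (1/2)q_H)q_H - 17q_H.
Leader FOC: 122 - q_H = 0, so q_H = 122.
Then q_C = (142 - 122)/2 = 10.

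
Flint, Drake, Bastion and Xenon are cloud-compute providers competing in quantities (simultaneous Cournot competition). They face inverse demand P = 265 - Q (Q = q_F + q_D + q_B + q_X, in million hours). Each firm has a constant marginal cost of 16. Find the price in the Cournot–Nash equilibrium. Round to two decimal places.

Each firm earns π_i = (265 - Q)q_i - 16q_i.
First-order condition (treating rivals' output as given): 249 - 2q_i - Σ_{j≠i} q_j = 0.
By symmetry each firm produces the same amount; substituting Σ_{j≠i} q_j = 3q_i yields q_i = 249/5.
Total output Q = 996/5, so price P = 265 - 996/5 = 329/5.

65.80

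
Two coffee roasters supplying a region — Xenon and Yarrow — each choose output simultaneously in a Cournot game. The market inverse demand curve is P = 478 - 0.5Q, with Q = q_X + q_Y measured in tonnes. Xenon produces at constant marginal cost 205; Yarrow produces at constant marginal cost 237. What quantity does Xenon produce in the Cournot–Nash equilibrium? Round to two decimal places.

203.33

Xenon's profit: π_X = (478 - 0.5Q)q_X - (205q_X). Setting ∂π_X/∂q_X = 0: 273 - q_X - (1/2)(q_Y) = 0.
Yarrow's profit: π_Y = (478 - 0.5Q)q_Y - (237q_Y). Setting ∂π_Y/∂q_Y = 0: 241 - q_Y - (1/2)(q_X) = 0.
So q_X = (273 - (1/2)q_Y) and q_Y = (241 - (1/2)q_X).
Substituting one into the other gives q_X = 610/3 and q_Y = 418/3.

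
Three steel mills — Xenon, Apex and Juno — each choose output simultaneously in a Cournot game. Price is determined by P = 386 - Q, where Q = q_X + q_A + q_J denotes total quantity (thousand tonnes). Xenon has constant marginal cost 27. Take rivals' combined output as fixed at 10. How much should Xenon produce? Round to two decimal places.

174.50

With rivals' combined output fixed at 10, Xenon's profit is π_X = (386 - 10 - q_X)q_X - (27q_X) = (376 - q_X)q_X - (27q_X).
∂π_X/∂q_X = 349 - 2q_X = 0, so q_X = 349/2.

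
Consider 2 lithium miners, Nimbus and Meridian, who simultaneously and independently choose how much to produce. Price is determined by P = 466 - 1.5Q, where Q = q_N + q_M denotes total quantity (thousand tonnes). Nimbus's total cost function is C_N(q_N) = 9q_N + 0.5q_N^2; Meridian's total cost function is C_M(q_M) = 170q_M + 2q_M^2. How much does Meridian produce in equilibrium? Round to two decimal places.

19.36

Nimbus's profit: π_N = (466 - 1.5Q)q_N - (9q_N + (1/2)q_N²). Setting ∂π_N/∂q_N = 0: 457 - 4q_N - (3/2)(q_M) = 0.
Meridian's profit: π_M = (466 - 1.5Q)q_M - (170q_M + 2q_M²). Setting ∂π_M/∂q_M = 0: 296 - 7q_M - (3/2)(q_N) = 0.
So q_N = (457 - (3/2)q_M)/4 and q_M = (296 - (3/2)q_N)/7.
Substituting one into the other gives q_N = 106.9903 and q_M = 1994/103.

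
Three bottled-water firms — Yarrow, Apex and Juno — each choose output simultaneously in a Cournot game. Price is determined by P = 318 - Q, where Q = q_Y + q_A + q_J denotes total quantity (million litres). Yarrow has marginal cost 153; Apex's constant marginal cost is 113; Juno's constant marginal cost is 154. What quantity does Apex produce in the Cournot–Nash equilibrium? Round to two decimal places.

Yarrow's profit: π_Y = (318 - Q)q_Y - (153q_Y). Setting ∂π_Y/∂q_Y = 0: 165 - 2q_Y - (q_A + q_J) = 0.
Apex's first-order condition: 205 - 2q_A - (q_Y + q_J) = 0.
Juno's first-order condition: 164 - 2q_J - (q_Y + q_A) = 0.
Adding the 3 first-order conditions: 534 − 4Q = 0, so Q = 267/2.
Back-substituting: q_Y = (165 − 267/2) = 63/2, q_A = (205 − 267/2) = 143/2, q_J = (164 − 267/2) = 61/2.

71.50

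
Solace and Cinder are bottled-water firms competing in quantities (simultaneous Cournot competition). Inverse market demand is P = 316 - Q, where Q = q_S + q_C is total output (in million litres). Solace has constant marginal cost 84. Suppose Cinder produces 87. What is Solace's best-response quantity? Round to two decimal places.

72.50

With the rival's output fixed at 87, Solace's profit is π_S = (316 - 87 - q_S)q_S - (84q_S) = (229 - q_S)q_S - (84q_S).
∂π_S/∂q_S = 145 - 2q_S = 0, so q_S = 145/2.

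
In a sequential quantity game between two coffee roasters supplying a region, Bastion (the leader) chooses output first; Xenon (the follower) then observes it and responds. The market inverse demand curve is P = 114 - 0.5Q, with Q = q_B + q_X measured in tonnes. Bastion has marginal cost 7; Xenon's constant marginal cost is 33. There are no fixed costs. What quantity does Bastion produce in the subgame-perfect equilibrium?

Solve by backward induction. Given q_B, the follower Xenon maximises π_X = (114 - (1/2)q_B - (1/2)q_X)q_X - 33q_X.
∂π_X/∂q_X = 81 - (1/2)q_B - q_X = 0 gives the reaction function q_X = (81 - (1/2)q_B).
Bastion substitutes q_X(q_B) into its own profit: π_B = q_B(114 - (1/2)q_B - (81 - (1/2)q_B)/2) - 7q_B = (147/2 - (1/4)q_B)q_B - 7q_B.
Leader FOC: 133/2 - (1/2)q_B = 0, so q_B = 133.
Then q_X = (81 - (1/2)·133) = 29/2.

133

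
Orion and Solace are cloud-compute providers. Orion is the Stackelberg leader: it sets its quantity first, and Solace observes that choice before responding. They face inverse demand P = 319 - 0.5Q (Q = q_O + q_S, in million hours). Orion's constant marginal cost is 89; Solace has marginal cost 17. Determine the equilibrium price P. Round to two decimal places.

128.50

The follower Solace best-responds to any q_O: π_S = (319 - 0.5Q)q_S - 17q_S.
Follower FOC: 302 - (1/2)q_O - q_S = 0, so q_S(q_O) = (302 - (1/2)q_O).
The leader anticipates this reaction. Substituting into P = 319 - 0.5Q gives P = 168 - (1/4)q_O, so π_O = (168 - (1/4)q_O)q_O - 89q_O.
Maximising: ∂π_O/∂q_O = 79 - (1/2)q_O = 0, giving q_O = 158.
Then q_S = (302 - (1/2)·158) = 223.
Total output Q = 381, so price P = 319 - (1/2)·381 = 257/2.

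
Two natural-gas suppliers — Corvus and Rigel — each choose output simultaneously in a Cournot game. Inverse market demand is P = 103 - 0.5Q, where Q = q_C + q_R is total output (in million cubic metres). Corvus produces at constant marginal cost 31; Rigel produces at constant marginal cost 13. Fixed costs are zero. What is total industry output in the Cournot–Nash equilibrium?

108

Corvus's profit: π_C = (103 - 0.5Q)q_C - (31q_C). Setting ∂π_C/∂q_C = 0: 72 - q_C - (1/2)(q_R) = 0.
Rigel's first-order condition: 90 - q_R - (1/2)(q_C) = 0.
So q_C = (72 - (1/2)q_R) and q_R = (90 - (1/2)q_C).
Substituting one into the other gives q_C = 36 and q_R = 72.
Total output Q = 36 + 72 = 108.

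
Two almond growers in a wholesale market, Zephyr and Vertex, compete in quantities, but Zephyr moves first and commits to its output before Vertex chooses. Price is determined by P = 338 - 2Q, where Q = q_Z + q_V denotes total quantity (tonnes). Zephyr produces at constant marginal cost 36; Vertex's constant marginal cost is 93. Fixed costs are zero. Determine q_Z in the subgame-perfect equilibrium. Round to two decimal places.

The follower Vertex best-responds to any q_Z: π_V = (338 - 2Q)q_V - 93q_V.
Follower FOC: 245 - 2q_Z - 4q_V = 0, so q_V(q_Z) = (245 - 2q_Z)/4.
The leader anticipates this reaction. Substituting into P = 338 - 2Q gives P = 431/2 - q_Z, so π_Z = (431/2 - q_Z)q_Z - 36q_Z.
Leader FOC: 359/2 - 2q_Z = 0, so q_Z = 359/4.
Then q_V = (245 - 2·(359/4))/4 = 131/8.

89.75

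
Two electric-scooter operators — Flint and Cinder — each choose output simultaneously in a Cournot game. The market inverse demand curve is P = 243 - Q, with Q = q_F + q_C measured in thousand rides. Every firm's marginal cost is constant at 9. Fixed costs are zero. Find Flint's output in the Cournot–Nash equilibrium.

78

Each firm earns π_i = (243 - Q)q_i - 9q_i.
First-order condition (treating rivals' output as given): 234 - 2q_i - q_j = 0.
By symmetry each firm produces the same amount; substituting q_j = q_i yields q_i = 234/3 = 78.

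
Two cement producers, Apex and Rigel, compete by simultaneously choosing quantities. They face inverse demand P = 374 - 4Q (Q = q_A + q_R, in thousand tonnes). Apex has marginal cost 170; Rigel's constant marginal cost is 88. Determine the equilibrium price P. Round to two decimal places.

210.67

Apex's profit: π_A = (374 - 4Q)q_A - (170q_A). Setting ∂π_A/∂q_A = 0: 204 - 8q_A - 4(q_R) = 0.
Rigel's first-order condition: 286 - 8q_R - 4(q_A) = 0.
Rearranging gives the reaction functions q_A = (204 - 4q_R)/8 and q_R = (286 - 4q_A)/8.
Substituting one into the other gives q_A = 61/6 and q_R = 92/3.
Total output Q = 245/6, so price P = 374 - 4·(245/6) = 632/3.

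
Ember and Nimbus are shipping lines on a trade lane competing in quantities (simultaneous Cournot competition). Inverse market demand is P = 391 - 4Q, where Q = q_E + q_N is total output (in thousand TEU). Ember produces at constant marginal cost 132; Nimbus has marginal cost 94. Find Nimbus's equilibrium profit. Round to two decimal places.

Ember's profit: π_E = (391 - 4Q)q_E - (132q_E). Setting ∂π_E/∂q_E = 0: 259 - 8q_E - 4(q_N) = 0.
Nimbus's first-order condition: 297 - 8q_N - 4(q_E) = 0.
So q_E = (259 - 4q_N)/8 and q_N = (297 - 4q_E)/8.
Substituting one into the other gives q_E = 221/12 and q_N = 335/12.
Price P = 391 - 4·(139/3) = 617/3.
Nimbus's profit: (617/3 - 94)·(335/12) = 3117.3611.

3117.36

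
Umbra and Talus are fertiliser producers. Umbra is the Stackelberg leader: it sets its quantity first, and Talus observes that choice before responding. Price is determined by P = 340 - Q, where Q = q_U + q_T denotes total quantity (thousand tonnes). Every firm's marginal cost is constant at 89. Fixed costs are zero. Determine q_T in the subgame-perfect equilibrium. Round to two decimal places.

Solve by backward induction. Given q_U, the follower Talus maximises π_T = (340 - q_U - q_T)q_T - 89q_T.
Setting the follower's marginal profit to zero, 251 - q_U - 2q_T = 0, i.e. q_T = (251 - q_U)/2.
The leader anticipates this reaction. Substituting into P = 340 - Q gives P = 429/2 - (1/2)q_U, so π_U = (429/2 - (1/2)q_U)q_U - 89q_U.
The leader's first-order condition 251/2 - q_U = 0 yields q_U = 251/2.
Then q_T = (251 - 251/2)/2 = 251/4.

62.75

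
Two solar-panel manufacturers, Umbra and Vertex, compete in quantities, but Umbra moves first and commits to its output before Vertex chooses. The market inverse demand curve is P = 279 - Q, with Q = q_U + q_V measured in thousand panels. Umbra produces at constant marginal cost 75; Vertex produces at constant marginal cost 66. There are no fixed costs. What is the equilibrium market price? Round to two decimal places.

123.75

The follower Vertex best-responds to any q_U: π_V = (279 - Q)q_V - 66q_V.
Follower FOC: 213 - q_U - 2q_V = 0, so q_V(q_U) = (213 - q_U)/2.
Umbra substitutes q_V(q_U) into its own profit: π_U = q_U(279 - q_U - (213 - q_U)/2) - 75q_U = (345/2 - (1/2)q_U)q_U - 75q_U.
The leader's first-order condition 195/2 - q_U = 0 yields q_U = 195/2.
Then q_V = (213 - 195/2)/2 = 231/4.
Total output Q = 621/4, so price P = 279 - 621/4 = 495/4.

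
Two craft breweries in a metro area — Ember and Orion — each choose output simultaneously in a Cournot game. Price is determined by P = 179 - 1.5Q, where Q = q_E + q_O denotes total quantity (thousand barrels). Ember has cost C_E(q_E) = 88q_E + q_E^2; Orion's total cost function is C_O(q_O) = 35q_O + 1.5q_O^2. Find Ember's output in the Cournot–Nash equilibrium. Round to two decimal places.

11.89

Ember's profit: π_E = (179 - 1.5Q)q_E - (88q_E + q_E²). Setting ∂π_E/∂q_E = 0: 91 - 5q_E - (3/2)(q_O) = 0.
Orion's first-order condition: 144 - 6q_O - (3/2)(q_E) = 0.
Best responses: q_E = (91 - (3/2)q_O)/5, q_O = (144 - (3/2)q_E)/6.
Substituting one into the other gives q_E = 440/37 and q_O = 778/37.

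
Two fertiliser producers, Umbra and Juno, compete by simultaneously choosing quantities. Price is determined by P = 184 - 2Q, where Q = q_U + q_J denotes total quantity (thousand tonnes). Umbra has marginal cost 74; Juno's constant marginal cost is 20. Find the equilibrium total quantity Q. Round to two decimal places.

Umbra's profit: π_U = (184 - 2Q)q_U - (74q_U). Setting ∂π_U/∂q_U = 0: 110 - 4q_U - 2(q_J) = 0.
Juno's first-order condition: 164 - 4q_J - 2(q_U) = 0.
So q_U = (110 - 2q_J)/4 and q_J = (164 - 2q_U)/4.
Solving the pair: q_U = 28/3, q_J = 109/3.
Total output Q = 28/3 + 109/3 = 137/3.

45.67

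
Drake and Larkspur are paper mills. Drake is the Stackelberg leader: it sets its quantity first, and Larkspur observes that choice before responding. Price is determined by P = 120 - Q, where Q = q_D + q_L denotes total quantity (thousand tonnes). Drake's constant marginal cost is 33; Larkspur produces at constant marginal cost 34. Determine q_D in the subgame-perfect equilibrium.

The follower Larkspur best-responds to any q_D: π_L = (120 - Q)q_L - 34q_L.
∂π_L/∂q_L = 86 - q_D - 2q_L = 0 gives the reaction function q_L = (86 - q_D)/2.
The leader anticipates this reaction. Substituting into P = 120 - Q gives P = 77 - (1/2)q_D, so π_D = (77 - (1/2)q_D)q_D - 33q_D.
Maximising: ∂π_D/∂q_D = 44 - q_D = 0, giving q_D = 44.
Then q_L = (86 - 44)/2 = 21.

44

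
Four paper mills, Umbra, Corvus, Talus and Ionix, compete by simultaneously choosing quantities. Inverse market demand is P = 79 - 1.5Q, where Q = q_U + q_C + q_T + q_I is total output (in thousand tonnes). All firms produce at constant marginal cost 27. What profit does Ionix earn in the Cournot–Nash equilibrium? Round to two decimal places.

Each firm earns π_i = (79 - 1.5Q)q_i - 27q_i.
Setting ∂π_i/∂q_i = 0 with rivals' quantities fixed: 52 - 3q_i - (3/2)·Σ_{j≠i} q_j = 0.
By symmetry each firm produces the same amount; substituting Σ_{j≠i} q_j = 3q_i yields q_i = 52/(15/2) = 104/15.
Price P = 79 - (3/2)·(416/15) = 187/5.
Ionix's profit: (187/5 - 27)·(104/15) = 72.1067.

72.11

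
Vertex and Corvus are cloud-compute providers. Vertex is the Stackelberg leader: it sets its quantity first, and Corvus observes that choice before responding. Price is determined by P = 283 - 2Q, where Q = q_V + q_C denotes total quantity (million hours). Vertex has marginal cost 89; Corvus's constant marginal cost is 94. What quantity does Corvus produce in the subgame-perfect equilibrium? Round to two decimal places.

22.38

The follower Corvus best-responds to any q_V: π_C = (283 - 2Q)q_C - 94q_C.
Follower FOC: 189 - 2q_V - 4q_C = 0, so q_C(q_V) = (189 - 2q_V)/4.
Vertex substitutes q_C(q_V) into its own profit: π_V = q_V(283 - 2q_V - (189 - 2q_V)/2) - 89q_V = (377/2 - q_V)q_V - 89q_V.
The leader's first-order condition 199/2 - 2q_V = 0 yields q_V = 199/4.
Then q_C = (189 - 2·(199/4))/4 = 179/8.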